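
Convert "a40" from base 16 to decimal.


Input: "a40" in base 16
Positional expansion:
  Digit 'a' (value 10) x 16^2 = 2560
  Digit '4' (value 4) x 16^1 = 64
  Digit '0' (value 0) x 16^0 = 0
Sum = 2624

2624


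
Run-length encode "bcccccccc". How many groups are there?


Input: bcccccccc
Scanning for consecutive runs:
  Group 1: 'b' x 1 (positions 0-0)
  Group 2: 'c' x 8 (positions 1-8)
Total groups: 2

2


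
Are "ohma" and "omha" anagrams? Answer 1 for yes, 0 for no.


Strings: "ohma", "omha"
Sorted first:  ahmo
Sorted second: ahmo
Sorted forms match => anagrams

1


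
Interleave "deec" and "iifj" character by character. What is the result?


Interleaving "deec" and "iifj":
  Position 0: 'd' from first, 'i' from second => "di"
  Position 1: 'e' from first, 'i' from second => "ei"
  Position 2: 'e' from first, 'f' from second => "ef"
  Position 3: 'c' from first, 'j' from second => "cj"
Result: dieiefcj

dieiefcj


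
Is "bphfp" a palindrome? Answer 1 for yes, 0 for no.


Input: bphfp
Reversed: pfhpb
  Compare pos 0 ('b') with pos 4 ('p'): MISMATCH
  Compare pos 1 ('p') with pos 3 ('f'): MISMATCH
Result: not a palindrome

0


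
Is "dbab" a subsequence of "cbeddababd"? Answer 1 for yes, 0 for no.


Check if "dbab" is a subsequence of "cbeddababd"
Greedy scan:
  Position 0 ('c'): no match needed
  Position 1 ('b'): no match needed
  Position 2 ('e'): no match needed
  Position 3 ('d'): matches sub[0] = 'd'
  Position 4 ('d'): no match needed
  Position 5 ('a'): no match needed
  Position 6 ('b'): matches sub[1] = 'b'
  Position 7 ('a'): matches sub[2] = 'a'
  Position 8 ('b'): matches sub[3] = 'b'
  Position 9 ('d'): no match needed
All 4 characters matched => is a subsequence

1


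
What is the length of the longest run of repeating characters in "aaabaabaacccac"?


Input: "aaabaabaacccac"
Scanning for longest run:
  Position 1 ('a'): continues run of 'a', length=2
  Position 2 ('a'): continues run of 'a', length=3
  Position 3 ('b'): new char, reset run to 1
  Position 4 ('a'): new char, reset run to 1
  Position 5 ('a'): continues run of 'a', length=2
  Position 6 ('b'): new char, reset run to 1
  Position 7 ('a'): new char, reset run to 1
  Position 8 ('a'): continues run of 'a', length=2
  Position 9 ('c'): new char, reset run to 1
  Position 10 ('c'): continues run of 'c', length=2
  Position 11 ('c'): continues run of 'c', length=3
  Position 12 ('a'): new char, reset run to 1
  Position 13 ('c'): new char, reset run to 1
Longest run: 'a' with length 3

3


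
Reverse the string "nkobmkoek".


Input: nkobmkoek
Reading characters right to left:
  Position 8: 'k'
  Position 7: 'e'
  Position 6: 'o'
  Position 5: 'k'
  Position 4: 'm'
  Position 3: 'b'
  Position 2: 'o'
  Position 1: 'k'
  Position 0: 'n'
Reversed: keokmbokn

keokmbokn


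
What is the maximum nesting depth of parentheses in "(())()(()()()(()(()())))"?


Input: "(())()(()()()(()(()())))"
Tracking depth:
  Position 0 '(': depth becomes 1
  Position 1 '(': depth becomes 2
  Position 2 ')': depth becomes 1
  Position 3 ')': depth becomes 0
  Position 4 '(': depth becomes 1
  Position 5 ')': depth becomes 0
  Position 6 '(': depth becomes 1
  Position 7 '(': depth becomes 2
  Position 8 ')': depth becomes 1
  Position 9 '(': depth becomes 2
  Position 10 ')': depth becomes 1
  Position 11 '(': depth becomes 2
  Position 12 ')': depth becomes 1
  Position 13 '(': depth becomes 2
  Position 14 '(': depth becomes 3
  Position 15 ')': depth becomes 2
  Position 16 '(': depth becomes 3
  Position 17 '(': depth becomes 4
  Position 18 ')': depth becomes 3
  Position 19 '(': depth becomes 4
  Position 20 ')': depth becomes 3
  Position 21 ')': depth becomes 2
  Position 22 ')': depth becomes 1
  Position 23 ')': depth becomes 0
Maximum depth reached: 4

4


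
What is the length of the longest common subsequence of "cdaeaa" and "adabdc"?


LCS of "cdaeaa" and "adabdc"
DP table:
           a    d    a    b    d    c
      0    0    0    0    0    0    0
  c   0    0    0    0    0    0    1
  d   0    0    1    1    1    1    1
  a   0    1    1    2    2    2    2
  e   0    1    1    2    2    2    2
  a   0    1    1    2    2    2    2
  a   0    1    1    2    2    2    2
LCS length = dp[6][6] = 2

2


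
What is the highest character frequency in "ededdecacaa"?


Input: ededdecacaa
Character counts:
  'a': 3
  'c': 2
  'd': 3
  'e': 3
Maximum frequency: 3

3


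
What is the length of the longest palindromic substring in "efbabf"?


Input: "efbabf"
Checking substrings for palindromes:
  [1:6] "fbabf" (len 5) => palindrome
  [2:5] "bab" (len 3) => palindrome
Longest palindromic substring: "fbabf" with length 5

5


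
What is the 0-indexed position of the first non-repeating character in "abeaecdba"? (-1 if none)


Input: abeaecdba
Character frequencies:
  'a': 3
  'b': 2
  'c': 1
  'd': 1
  'e': 2
Scanning left to right for freq == 1:
  Position 0 ('a'): freq=3, skip
  Position 1 ('b'): freq=2, skip
  Position 2 ('e'): freq=2, skip
  Position 3 ('a'): freq=3, skip
  Position 4 ('e'): freq=2, skip
  Position 5 ('c'): unique! => answer = 5

5


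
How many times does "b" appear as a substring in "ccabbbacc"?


Searching for "b" in "ccabbbacc"
Scanning each position:
  Position 0: "c" => no
  Position 1: "c" => no
  Position 2: "a" => no
  Position 3: "b" => MATCH
  Position 4: "b" => MATCH
  Position 5: "b" => MATCH
  Position 6: "a" => no
  Position 7: "c" => no
  Position 8: "c" => no
Total occurrences: 3

3


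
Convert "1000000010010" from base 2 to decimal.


Input: "1000000010010" in base 2
Positional expansion:
  Digit '1' (value 1) x 2^12 = 4096
  Digit '0' (value 0) x 2^11 = 0
  Digit '0' (value 0) x 2^10 = 0
  Digit '0' (value 0) x 2^9 = 0
  Digit '0' (value 0) x 2^8 = 0
  Digit '0' (value 0) x 2^7 = 0
  Digit '0' (value 0) x 2^6 = 0
  Digit '0' (value 0) x 2^5 = 0
  Digit '1' (value 1) x 2^4 = 16
  Digit '0' (value 0) x 2^3 = 0
  Digit '0' (value 0) x 2^2 = 0
  Digit '1' (value 1) x 2^1 = 2
  Digit '0' (value 0) x 2^0 = 0
Sum = 4114

4114


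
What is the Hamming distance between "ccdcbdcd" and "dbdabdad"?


Comparing "ccdcbdcd" and "dbdabdad" position by position:
  Position 0: 'c' vs 'd' => differ
  Position 1: 'c' vs 'b' => differ
  Position 2: 'd' vs 'd' => same
  Position 3: 'c' vs 'a' => differ
  Position 4: 'b' vs 'b' => same
  Position 5: 'd' vs 'd' => same
  Position 6: 'c' vs 'a' => differ
  Position 7: 'd' vs 'd' => same
Total differences (Hamming distance): 4

4


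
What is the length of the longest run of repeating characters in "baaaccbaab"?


Input: "baaaccbaab"
Scanning for longest run:
  Position 1 ('a'): new char, reset run to 1
  Position 2 ('a'): continues run of 'a', length=2
  Position 3 ('a'): continues run of 'a', length=3
  Position 4 ('c'): new char, reset run to 1
  Position 5 ('c'): continues run of 'c', length=2
  Position 6 ('b'): new char, reset run to 1
  Position 7 ('a'): new char, reset run to 1
  Position 8 ('a'): continues run of 'a', length=2
  Position 9 ('b'): new char, reset run to 1
Longest run: 'a' with length 3

3


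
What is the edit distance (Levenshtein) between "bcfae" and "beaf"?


Computing edit distance: "bcfae" -> "beaf"
DP table:
           b    e    a    f
      0    1    2    3    4
  b   1    0    1    2    3
  c   2    1    1    2    3
  f   3    2    2    2    2
  a   4    3    3    2    3
  e   5    4    3    3    3
Edit distance = dp[5][4] = 3

3


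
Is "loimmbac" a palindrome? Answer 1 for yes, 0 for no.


Input: loimmbac
Reversed: cabmmiol
  Compare pos 0 ('l') with pos 7 ('c'): MISMATCH
  Compare pos 1 ('o') with pos 6 ('a'): MISMATCH
  Compare pos 2 ('i') with pos 5 ('b'): MISMATCH
  Compare pos 3 ('m') with pos 4 ('m'): match
Result: not a palindrome

0


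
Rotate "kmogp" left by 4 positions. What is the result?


Input: "kmogp", rotate left by 4
First 4 characters: "kmog"
Remaining characters: "p"
Concatenate remaining + first: "p" + "kmog" = "pkmog"

pkmog


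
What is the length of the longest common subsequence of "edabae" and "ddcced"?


LCS of "edabae" and "ddcced"
DP table:
           d    d    c    c    e    d
      0    0    0    0    0    0    0
  e   0    0    0    0    0    1    1
  d   0    1    1    1    1    1    2
  a   0    1    1    1    1    1    2
  b   0    1    1    1    1    1    2
  a   0    1    1    1    1    1    2
  e   0    1    1    1    1    2    2
LCS length = dp[6][6] = 2

2


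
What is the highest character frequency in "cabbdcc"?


Input: cabbdcc
Character counts:
  'a': 1
  'b': 2
  'c': 3
  'd': 1
Maximum frequency: 3

3


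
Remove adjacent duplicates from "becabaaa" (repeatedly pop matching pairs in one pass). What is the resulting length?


Input: becabaaa
Stack-based adjacent duplicate removal:
  Read 'b': push. Stack: b
  Read 'e': push. Stack: be
  Read 'c': push. Stack: bec
  Read 'a': push. Stack: beca
  Read 'b': push. Stack: becab
  Read 'a': push. Stack: becaba
  Read 'a': matches stack top 'a' => pop. Stack: becab
  Read 'a': push. Stack: becaba
Final stack: "becaba" (length 6)

6


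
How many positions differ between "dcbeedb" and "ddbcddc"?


Comparing "dcbeedb" and "ddbcddc" position by position:
  Position 0: 'd' vs 'd' => same
  Position 1: 'c' vs 'd' => DIFFER
  Position 2: 'b' vs 'b' => same
  Position 3: 'e' vs 'c' => DIFFER
  Position 4: 'e' vs 'd' => DIFFER
  Position 5: 'd' vs 'd' => same
  Position 6: 'b' vs 'c' => DIFFER
Positions that differ: 4

4


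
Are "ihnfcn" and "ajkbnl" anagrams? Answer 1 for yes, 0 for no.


Strings: "ihnfcn", "ajkbnl"
Sorted first:  cfhinn
Sorted second: abjkln
Differ at position 0: 'c' vs 'a' => not anagrams

0


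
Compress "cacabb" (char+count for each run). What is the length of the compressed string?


Input: cacabb
Runs:
  'c' x 1 => "c1"
  'a' x 1 => "a1"
  'c' x 1 => "c1"
  'a' x 1 => "a1"
  'b' x 2 => "b2"
Compressed: "c1a1c1a1b2"
Compressed length: 10

10


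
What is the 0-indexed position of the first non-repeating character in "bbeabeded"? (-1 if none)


Input: bbeabeded
Character frequencies:
  'a': 1
  'b': 3
  'd': 2
  'e': 3
Scanning left to right for freq == 1:
  Position 0 ('b'): freq=3, skip
  Position 1 ('b'): freq=3, skip
  Position 2 ('e'): freq=3, skip
  Position 3 ('a'): unique! => answer = 3

3


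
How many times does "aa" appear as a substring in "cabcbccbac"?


Searching for "aa" in "cabcbccbac"
Scanning each position:
  Position 0: "ca" => no
  Position 1: "ab" => no
  Position 2: "bc" => no
  Position 3: "cb" => no
  Position 4: "bc" => no
  Position 5: "cc" => no
  Position 6: "cb" => no
  Position 7: "ba" => no
  Position 8: "ac" => no
Total occurrences: 0

0


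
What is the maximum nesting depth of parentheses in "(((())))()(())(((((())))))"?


Input: "(((())))()(())(((((())))))"
Tracking depth:
  Position 0 '(': depth becomes 1
  Position 1 '(': depth becomes 2
  Position 2 '(': depth becomes 3
  Position 3 '(': depth becomes 4
  Position 4 ')': depth becomes 3
  Position 5 ')': depth becomes 2
  Position 6 ')': depth becomes 1
  Position 7 ')': depth becomes 0
  Position 8 '(': depth becomes 1
  Position 9 ')': depth becomes 0
  Position 10 '(': depth becomes 1
  Position 11 '(': depth becomes 2
  Position 12 ')': depth becomes 1
  Position 13 ')': depth becomes 0
  Position 14 '(': depth becomes 1
  Position 15 '(': depth becomes 2
  Position 16 '(': depth becomes 3
  Position 17 '(': depth becomes 4
  Position 18 '(': depth becomes 5
  Position 19 '(': depth becomes 6
  Position 20 ')': depth becomes 5
  Position 21 ')': depth becomes 4
  Position 22 ')': depth becomes 3
  Position 23 ')': depth becomes 2
  Position 24 ')': depth becomes 1
  Position 25 ')': depth becomes 0
Maximum depth reached: 6

6


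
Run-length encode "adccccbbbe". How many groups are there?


Input: adccccbbbe
Scanning for consecutive runs:
  Group 1: 'a' x 1 (positions 0-0)
  Group 2: 'd' x 1 (positions 1-1)
  Group 3: 'c' x 4 (positions 2-5)
  Group 4: 'b' x 3 (positions 6-8)
  Group 5: 'e' x 1 (positions 9-9)
Total groups: 5

5


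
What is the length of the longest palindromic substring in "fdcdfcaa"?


Input: "fdcdfcaa"
Checking substrings for palindromes:
  [0:5] "fdcdf" (len 5) => palindrome
  [1:4] "dcd" (len 3) => palindrome
  [6:8] "aa" (len 2) => palindrome
Longest palindromic substring: "fdcdf" with length 5

5


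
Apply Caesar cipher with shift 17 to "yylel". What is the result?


Caesar cipher: shift "yylel" by 17
  'y' (pos 24) + 17 = pos 15 = 'p'
  'y' (pos 24) + 17 = pos 15 = 'p'
  'l' (pos 11) + 17 = pos 2 = 'c'
  'e' (pos 4) + 17 = pos 21 = 'v'
  'l' (pos 11) + 17 = pos 2 = 'c'
Result: ppcvc

ppcvc


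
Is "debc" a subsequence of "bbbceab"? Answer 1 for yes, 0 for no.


Check if "debc" is a subsequence of "bbbceab"
Greedy scan:
  Position 0 ('b'): no match needed
  Position 1 ('b'): no match needed
  Position 2 ('b'): no match needed
  Position 3 ('c'): no match needed
  Position 4 ('e'): no match needed
  Position 5 ('a'): no match needed
  Position 6 ('b'): no match needed
Only matched 0/4 characters => not a subsequence

0


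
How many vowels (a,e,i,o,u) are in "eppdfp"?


Input: eppdfp
Checking each character:
  'e' at position 0: vowel (running total: 1)
  'p' at position 1: consonant
  'p' at position 2: consonant
  'd' at position 3: consonant
  'f' at position 4: consonant
  'p' at position 5: consonant
Total vowels: 1

1


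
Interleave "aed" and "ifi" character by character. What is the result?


Interleaving "aed" and "ifi":
  Position 0: 'a' from first, 'i' from second => "ai"
  Position 1: 'e' from first, 'f' from second => "ef"
  Position 2: 'd' from first, 'i' from second => "di"
Result: aiefdi

aiefdi


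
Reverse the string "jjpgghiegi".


Input: jjpgghiegi
Reading characters right to left:
  Position 9: 'i'
  Position 8: 'g'
  Position 7: 'e'
  Position 6: 'i'
  Position 5: 'h'
  Position 4: 'g'
  Position 3: 'g'
  Position 2: 'p'
  Position 1: 'j'
  Position 0: 'j'
Reversed: igeihggpjj

igeihggpjj


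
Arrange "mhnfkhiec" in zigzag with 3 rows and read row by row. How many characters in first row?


Zigzag "mhnfkhiec" into 3 rows:
Placing characters:
  'm' => row 0
  'h' => row 1
  'n' => row 2
  'f' => row 1
  'k' => row 0
  'h' => row 1
  'i' => row 2
  'e' => row 1
  'c' => row 0
Rows:
  Row 0: "mkc"
  Row 1: "hfhe"
  Row 2: "ni"
First row length: 3

3


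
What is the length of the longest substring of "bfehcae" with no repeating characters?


Input: "bfehcae"
Sliding window (track last position of each char):
  Position 0 ('b'): window [0,0] length 1 -- new best
  Position 1 ('f'): window [0,1] length 2 -- new best
  Position 2 ('e'): window [0,2] length 3 -- new best
  Position 3 ('h'): window [0,3] length 4 -- new best
  Position 4 ('c'): window [0,4] length 5 -- new best
  Position 5 ('a'): window [0,5] length 6 -- new best
  Position 6 ('e'): repeat (last at 2), move window start to 3
  Position 6 ('e'): window [3,6] length 4
Longest substring with no repeats: "bfehca" with length 6

6


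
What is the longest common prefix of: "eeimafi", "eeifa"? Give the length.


Words: eeimafi, eeifa
  Position 0: all 'e' => match
  Position 1: all 'e' => match
  Position 2: all 'i' => match
  Position 3: ('m', 'f') => mismatch, stop
LCP = "eei" (length 3)

3


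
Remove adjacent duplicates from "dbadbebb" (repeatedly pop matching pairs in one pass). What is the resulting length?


Input: dbadbebb
Stack-based adjacent duplicate removal:
  Read 'd': push. Stack: d
  Read 'b': push. Stack: db
  Read 'a': push. Stack: dba
  Read 'd': push. Stack: dbad
  Read 'b': push. Stack: dbadb
  Read 'e': push. Stack: dbadbe
  Read 'b': push. Stack: dbadbeb
  Read 'b': matches stack top 'b' => pop. Stack: dbadbe
Final stack: "dbadbe" (length 6)

6


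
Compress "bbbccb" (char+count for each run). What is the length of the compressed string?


Input: bbbccb
Runs:
  'b' x 3 => "b3"
  'c' x 2 => "c2"
  'b' x 1 => "b1"
Compressed: "b3c2b1"
Compressed length: 6

6


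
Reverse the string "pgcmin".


Input: pgcmin
Reading characters right to left:
  Position 5: 'n'
  Position 4: 'i'
  Position 3: 'm'
  Position 2: 'c'
  Position 1: 'g'
  Position 0: 'p'
Reversed: nimcgp

nimcgp


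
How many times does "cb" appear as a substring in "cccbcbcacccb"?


Searching for "cb" in "cccbcbcacccb"
Scanning each position:
  Position 0: "cc" => no
  Position 1: "cc" => no
  Position 2: "cb" => MATCH
  Position 3: "bc" => no
  Position 4: "cb" => MATCH
  Position 5: "bc" => no
  Position 6: "ca" => no
  Position 7: "ac" => no
  Position 8: "cc" => no
  Position 9: "cc" => no
  Position 10: "cb" => MATCH
Total occurrences: 3

3


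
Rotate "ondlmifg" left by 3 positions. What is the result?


Input: "ondlmifg", rotate left by 3
First 3 characters: "ond"
Remaining characters: "lmifg"
Concatenate remaining + first: "lmifg" + "ond" = "lmifgond"

lmifgond


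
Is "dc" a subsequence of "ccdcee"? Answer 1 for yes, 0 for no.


Check if "dc" is a subsequence of "ccdcee"
Greedy scan:
  Position 0 ('c'): no match needed
  Position 1 ('c'): no match needed
  Position 2 ('d'): matches sub[0] = 'd'
  Position 3 ('c'): matches sub[1] = 'c'
  Position 4 ('e'): no match needed
  Position 5 ('e'): no match needed
All 2 characters matched => is a subsequence

1


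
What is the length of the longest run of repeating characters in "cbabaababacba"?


Input: "cbabaababacba"
Scanning for longest run:
  Position 1 ('b'): new char, reset run to 1
  Position 2 ('a'): new char, reset run to 1
  Position 3 ('b'): new char, reset run to 1
  Position 4 ('a'): new char, reset run to 1
  Position 5 ('a'): continues run of 'a', length=2
  Position 6 ('b'): new char, reset run to 1
  Position 7 ('a'): new char, reset run to 1
  Position 8 ('b'): new char, reset run to 1
  Position 9 ('a'): new char, reset run to 1
  Position 10 ('c'): new char, reset run to 1
  Position 11 ('b'): new char, reset run to 1
  Position 12 ('a'): new char, reset run to 1
Longest run: 'a' with length 2

2


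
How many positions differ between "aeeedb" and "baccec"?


Comparing "aeeedb" and "baccec" position by position:
  Position 0: 'a' vs 'b' => DIFFER
  Position 1: 'e' vs 'a' => DIFFER
  Position 2: 'e' vs 'c' => DIFFER
  Position 3: 'e' vs 'c' => DIFFER
  Position 4: 'd' vs 'e' => DIFFER
  Position 5: 'b' vs 'c' => DIFFER
Positions that differ: 6

6


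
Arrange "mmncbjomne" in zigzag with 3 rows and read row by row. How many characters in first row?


Zigzag "mmncbjomne" into 3 rows:
Placing characters:
  'm' => row 0
  'm' => row 1
  'n' => row 2
  'c' => row 1
  'b' => row 0
  'j' => row 1
  'o' => row 2
  'm' => row 1
  'n' => row 0
  'e' => row 1
Rows:
  Row 0: "mbn"
  Row 1: "mcjme"
  Row 2: "no"
First row length: 3

3


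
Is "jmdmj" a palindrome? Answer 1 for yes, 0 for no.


Input: jmdmj
Reversed: jmdmj
  Compare pos 0 ('j') with pos 4 ('j'): match
  Compare pos 1 ('m') with pos 3 ('m'): match
Result: palindrome

1


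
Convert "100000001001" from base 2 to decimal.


Input: "100000001001" in base 2
Positional expansion:
  Digit '1' (value 1) x 2^11 = 2048
  Digit '0' (value 0) x 2^10 = 0
  Digit '0' (value 0) x 2^9 = 0
  Digit '0' (value 0) x 2^8 = 0
  Digit '0' (value 0) x 2^7 = 0
  Digit '0' (value 0) x 2^6 = 0
  Digit '0' (value 0) x 2^5 = 0
  Digit '0' (value 0) x 2^4 = 0
  Digit '1' (value 1) x 2^3 = 8
  Digit '0' (value 0) x 2^2 = 0
  Digit '0' (value 0) x 2^1 = 0
  Digit '1' (value 1) x 2^0 = 1
Sum = 2057

2057


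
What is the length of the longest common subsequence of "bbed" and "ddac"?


LCS of "bbed" and "ddac"
DP table:
           d    d    a    c
      0    0    0    0    0
  b   0    0    0    0    0
  b   0    0    0    0    0
  e   0    0    0    0    0
  d   0    1    1    1    1
LCS length = dp[4][4] = 1

1


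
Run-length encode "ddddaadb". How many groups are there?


Input: ddddaadb
Scanning for consecutive runs:
  Group 1: 'd' x 4 (positions 0-3)
  Group 2: 'a' x 2 (positions 4-5)
  Group 3: 'd' x 1 (positions 6-6)
  Group 4: 'b' x 1 (positions 7-7)
Total groups: 4

4


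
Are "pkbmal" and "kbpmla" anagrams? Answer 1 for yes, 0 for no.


Strings: "pkbmal", "kbpmla"
Sorted first:  abklmp
Sorted second: abklmp
Sorted forms match => anagrams

1


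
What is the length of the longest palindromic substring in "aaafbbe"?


Input: "aaafbbe"
Checking substrings for palindromes:
  [0:3] "aaa" (len 3) => palindrome
  [0:2] "aa" (len 2) => palindrome
  [1:3] "aa" (len 2) => palindrome
  [4:6] "bb" (len 2) => palindrome
Longest palindromic substring: "aaa" with length 3

3


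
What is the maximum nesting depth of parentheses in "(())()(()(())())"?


Input: "(())()(()(())())"
Tracking depth:
  Position 0 '(': depth becomes 1
  Position 1 '(': depth becomes 2
  Position 2 ')': depth becomes 1
  Position 3 ')': depth becomes 0
  Position 4 '(': depth becomes 1
  Position 5 ')': depth becomes 0
  Position 6 '(': depth becomes 1
  Position 7 '(': depth becomes 2
  Position 8 ')': depth becomes 1
  Position 9 '(': depth becomes 2
  Position 10 '(': depth becomes 3
  Position 11 ')': depth becomes 2
  Position 12 ')': depth becomes 1
  Position 13 '(': depth becomes 2
  Position 14 ')': depth becomes 1
  Position 15 ')': depth becomes 0
Maximum depth reached: 3

3


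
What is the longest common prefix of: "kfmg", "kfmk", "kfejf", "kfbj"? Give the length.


Words: kfmg, kfmk, kfejf, kfbj
  Position 0: all 'k' => match
  Position 1: all 'f' => match
  Position 2: ('m', 'm', 'e', 'b') => mismatch, stop
LCP = "kf" (length 2)

2


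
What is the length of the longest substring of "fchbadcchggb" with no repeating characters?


Input: "fchbadcchggb"
Sliding window (track last position of each char):
  Position 0 ('f'): window [0,0] length 1 -- new best
  Position 1 ('c'): window [0,1] length 2 -- new best
  Position 2 ('h'): window [0,2] length 3 -- new best
  Position 3 ('b'): window [0,3] length 4 -- new best
  Position 4 ('a'): window [0,4] length 5 -- new best
  Position 5 ('d'): window [0,5] length 6 -- new best
  Position 6 ('c'): repeat (last at 1), move window start to 2
  Position 6 ('c'): window [2,6] length 5
  Position 7 ('c'): repeat (last at 6), move window start to 7
  Position 7 ('c'): window [7,7] length 1
  Position 8 ('h'): window [7,8] length 2
  Position 9 ('g'): window [7,9] length 3
  Position 10 ('g'): repeat (last at 9), move window start to 10
  Position 10 ('g'): window [10,10] length 1
  Position 11 ('b'): window [10,11] length 2
Longest substring with no repeats: "fchbad" with length 6

6


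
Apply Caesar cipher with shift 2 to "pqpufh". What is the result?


Caesar cipher: shift "pqpufh" by 2
  'p' (pos 15) + 2 = pos 17 = 'r'
  'q' (pos 16) + 2 = pos 18 = 's'
  'p' (pos 15) + 2 = pos 17 = 'r'
  'u' (pos 20) + 2 = pos 22 = 'w'
  'f' (pos 5) + 2 = pos 7 = 'h'
  'h' (pos 7) + 2 = pos 9 = 'j'
Result: rsrwhj

rsrwhj


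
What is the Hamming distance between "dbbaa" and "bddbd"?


Comparing "dbbaa" and "bddbd" position by position:
  Position 0: 'd' vs 'b' => differ
  Position 1: 'b' vs 'd' => differ
  Position 2: 'b' vs 'd' => differ
  Position 3: 'a' vs 'b' => differ
  Position 4: 'a' vs 'd' => differ
Total differences (Hamming distance): 5

5


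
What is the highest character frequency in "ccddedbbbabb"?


Input: ccddedbbbabb
Character counts:
  'a': 1
  'b': 5
  'c': 2
  'd': 3
  'e': 1
Maximum frequency: 5

5


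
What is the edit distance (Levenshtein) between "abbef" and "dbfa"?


Computing edit distance: "abbef" -> "dbfa"
DP table:
           d    b    f    a
      0    1    2    3    4
  a   1    1    2    3    3
  b   2    2    1    2    3
  b   3    3    2    2    3
  e   4    4    3    3    3
  f   5    5    4    3    4
Edit distance = dp[5][4] = 4

4


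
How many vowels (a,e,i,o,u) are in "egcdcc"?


Input: egcdcc
Checking each character:
  'e' at position 0: vowel (running total: 1)
  'g' at position 1: consonant
  'c' at position 2: consonant
  'd' at position 3: consonant
  'c' at position 4: consonant
  'c' at position 5: consonant
Total vowels: 1

1


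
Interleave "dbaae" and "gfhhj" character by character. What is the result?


Interleaving "dbaae" and "gfhhj":
  Position 0: 'd' from first, 'g' from second => "dg"
  Position 1: 'b' from first, 'f' from second => "bf"
  Position 2: 'a' from first, 'h' from second => "ah"
  Position 3: 'a' from first, 'h' from second => "ah"
  Position 4: 'e' from first, 'j' from second => "ej"
Result: dgbfahahej

dgbfahahej


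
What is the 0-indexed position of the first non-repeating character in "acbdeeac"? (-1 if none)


Input: acbdeeac
Character frequencies:
  'a': 2
  'b': 1
  'c': 2
  'd': 1
  'e': 2
Scanning left to right for freq == 1:
  Position 0 ('a'): freq=2, skip
  Position 1 ('c'): freq=2, skip
  Position 2 ('b'): unique! => answer = 2

2


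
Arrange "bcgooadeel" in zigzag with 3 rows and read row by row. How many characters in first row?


Zigzag "bcgooadeel" into 3 rows:
Placing characters:
  'b' => row 0
  'c' => row 1
  'g' => row 2
  'o' => row 1
  'o' => row 0
  'a' => row 1
  'd' => row 2
  'e' => row 1
  'e' => row 0
  'l' => row 1
Rows:
  Row 0: "boe"
  Row 1: "coael"
  Row 2: "gd"
First row length: 3

3


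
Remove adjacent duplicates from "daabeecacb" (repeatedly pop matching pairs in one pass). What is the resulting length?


Input: daabeecacb
Stack-based adjacent duplicate removal:
  Read 'd': push. Stack: d
  Read 'a': push. Stack: da
  Read 'a': matches stack top 'a' => pop. Stack: d
  Read 'b': push. Stack: db
  Read 'e': push. Stack: dbe
  Read 'e': matches stack top 'e' => pop. Stack: db
  Read 'c': push. Stack: dbc
  Read 'a': push. Stack: dbca
  Read 'c': push. Stack: dbcac
  Read 'b': push. Stack: dbcacb
Final stack: "dbcacb" (length 6)

6


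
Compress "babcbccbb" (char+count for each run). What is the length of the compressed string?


Input: babcbccbb
Runs:
  'b' x 1 => "b1"
  'a' x 1 => "a1"
  'b' x 1 => "b1"
  'c' x 1 => "c1"
  'b' x 1 => "b1"
  'c' x 2 => "c2"
  'b' x 2 => "b2"
Compressed: "b1a1b1c1b1c2b2"
Compressed length: 14

14


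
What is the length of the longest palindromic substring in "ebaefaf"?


Input: "ebaefaf"
Checking substrings for palindromes:
  [4:7] "faf" (len 3) => palindrome
Longest palindromic substring: "faf" with length 3

3


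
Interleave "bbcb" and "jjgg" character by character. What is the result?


Interleaving "bbcb" and "jjgg":
  Position 0: 'b' from first, 'j' from second => "bj"
  Position 1: 'b' from first, 'j' from second => "bj"
  Position 2: 'c' from first, 'g' from second => "cg"
  Position 3: 'b' from first, 'g' from second => "bg"
Result: bjbjcgbg

bjbjcgbg


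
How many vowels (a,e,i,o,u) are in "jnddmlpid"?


Input: jnddmlpid
Checking each character:
  'j' at position 0: consonant
  'n' at position 1: consonant
  'd' at position 2: consonant
  'd' at position 3: consonant
  'm' at position 4: consonant
  'l' at position 5: consonant
  'p' at position 6: consonant
  'i' at position 7: vowel (running total: 1)
  'd' at position 8: consonant
Total vowels: 1

1


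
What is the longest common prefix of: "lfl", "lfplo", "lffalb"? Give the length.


Words: lfl, lfplo, lffalb
  Position 0: all 'l' => match
  Position 1: all 'f' => match
  Position 2: ('l', 'p', 'f') => mismatch, stop
LCP = "lf" (length 2)

2


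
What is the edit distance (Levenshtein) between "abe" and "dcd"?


Computing edit distance: "abe" -> "dcd"
DP table:
           d    c    d
      0    1    2    3
  a   1    1    2    3
  b   2    2    2    3
  e   3    3    3    3
Edit distance = dp[3][3] = 3

3


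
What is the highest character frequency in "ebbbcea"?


Input: ebbbcea
Character counts:
  'a': 1
  'b': 3
  'c': 1
  'e': 2
Maximum frequency: 3

3


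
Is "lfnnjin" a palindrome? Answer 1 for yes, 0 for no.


Input: lfnnjin
Reversed: nijnnfl
  Compare pos 0 ('l') with pos 6 ('n'): MISMATCH
  Compare pos 1 ('f') with pos 5 ('i'): MISMATCH
  Compare pos 2 ('n') with pos 4 ('j'): MISMATCH
Result: not a palindrome

0


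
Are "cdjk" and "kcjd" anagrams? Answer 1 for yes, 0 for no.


Strings: "cdjk", "kcjd"
Sorted first:  cdjk
Sorted second: cdjk
Sorted forms match => anagrams

1


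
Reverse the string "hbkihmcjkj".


Input: hbkihmcjkj
Reading characters right to left:
  Position 9: 'j'
  Position 8: 'k'
  Position 7: 'j'
  Position 6: 'c'
  Position 5: 'm'
  Position 4: 'h'
  Position 3: 'i'
  Position 2: 'k'
  Position 1: 'b'
  Position 0: 'h'
Reversed: jkjcmhikbh

jkjcmhikbh


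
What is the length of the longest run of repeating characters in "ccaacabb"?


Input: "ccaacabb"
Scanning for longest run:
  Position 1 ('c'): continues run of 'c', length=2
  Position 2 ('a'): new char, reset run to 1
  Position 3 ('a'): continues run of 'a', length=2
  Position 4 ('c'): new char, reset run to 1
  Position 5 ('a'): new char, reset run to 1
  Position 6 ('b'): new char, reset run to 1
  Position 7 ('b'): continues run of 'b', length=2
Longest run: 'c' with length 2

2


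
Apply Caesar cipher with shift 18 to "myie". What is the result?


Caesar cipher: shift "myie" by 18
  'm' (pos 12) + 18 = pos 4 = 'e'
  'y' (pos 24) + 18 = pos 16 = 'q'
  'i' (pos 8) + 18 = pos 0 = 'a'
  'e' (pos 4) + 18 = pos 22 = 'w'
Result: eqaw

eqaw


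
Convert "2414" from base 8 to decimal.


Input: "2414" in base 8
Positional expansion:
  Digit '2' (value 2) x 8^3 = 1024
  Digit '4' (value 4) x 8^2 = 256
  Digit '1' (value 1) x 8^1 = 8
  Digit '4' (value 4) x 8^0 = 4
Sum = 1292

1292


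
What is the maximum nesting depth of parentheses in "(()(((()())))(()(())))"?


Input: "(()(((()())))(()(())))"
Tracking depth:
  Position 0 '(': depth becomes 1
  Position 1 '(': depth becomes 2
  Position 2 ')': depth becomes 1
  Position 3 '(': depth becomes 2
  Position 4 '(': depth becomes 3
  Position 5 '(': depth becomes 4
  Position 6 '(': depth becomes 5
  Position 7 ')': depth becomes 4
  Position 8 '(': depth becomes 5
  Position 9 ')': depth becomes 4
  Position 10 ')': depth becomes 3
  Position 11 ')': depth becomes 2
  Position 12 ')': depth becomes 1
  Position 13 '(': depth becomes 2
  Position 14 '(': depth becomes 3
  Position 15 ')': depth becomes 2
  Position 16 '(': depth becomes 3
  Position 17 '(': depth becomes 4
  Position 18 ')': depth becomes 3
  Position 19 ')': depth becomes 2
  Position 20 ')': depth becomes 1
  Position 21 ')': depth becomes 0
Maximum depth reached: 5

5


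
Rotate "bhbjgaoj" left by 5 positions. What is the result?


Input: "bhbjgaoj", rotate left by 5
First 5 characters: "bhbjg"
Remaining characters: "aoj"
Concatenate remaining + first: "aoj" + "bhbjg" = "aojbhbjg"

aojbhbjg


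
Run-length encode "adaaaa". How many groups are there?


Input: adaaaa
Scanning for consecutive runs:
  Group 1: 'a' x 1 (positions 0-0)
  Group 2: 'd' x 1 (positions 1-1)
  Group 3: 'a' x 4 (positions 2-5)
Total groups: 3

3


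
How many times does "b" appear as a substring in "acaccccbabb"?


Searching for "b" in "acaccccbabb"
Scanning each position:
  Position 0: "a" => no
  Position 1: "c" => no
  Position 2: "a" => no
  Position 3: "c" => no
  Position 4: "c" => no
  Position 5: "c" => no
  Position 6: "c" => no
  Position 7: "b" => MATCH
  Position 8: "a" => no
  Position 9: "b" => MATCH
  Position 10: "b" => MATCH
Total occurrences: 3

3


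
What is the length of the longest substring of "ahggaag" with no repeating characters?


Input: "ahggaag"
Sliding window (track last position of each char):
  Position 0 ('a'): window [0,0] length 1 -- new best
  Position 1 ('h'): window [0,1] length 2 -- new best
  Position 2 ('g'): window [0,2] length 3 -- new best
  Position 3 ('g'): repeat (last at 2), move window start to 3
  Position 3 ('g'): window [3,3] length 1
  Position 4 ('a'): window [3,4] length 2
  Position 5 ('a'): repeat (last at 4), move window start to 5
  Position 5 ('a'): window [5,5] length 1
  Position 6 ('g'): window [5,6] length 2
Longest substring with no repeats: "ahg" with length 3

3


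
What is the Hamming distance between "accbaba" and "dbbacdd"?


Comparing "accbaba" and "dbbacdd" position by position:
  Position 0: 'a' vs 'd' => differ
  Position 1: 'c' vs 'b' => differ
  Position 2: 'c' vs 'b' => differ
  Position 3: 'b' vs 'a' => differ
  Position 4: 'a' vs 'c' => differ
  Position 5: 'b' vs 'd' => differ
  Position 6: 'a' vs 'd' => differ
Total differences (Hamming distance): 7

7


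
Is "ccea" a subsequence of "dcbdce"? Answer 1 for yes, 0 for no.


Check if "ccea" is a subsequence of "dcbdce"
Greedy scan:
  Position 0 ('d'): no match needed
  Position 1 ('c'): matches sub[0] = 'c'
  Position 2 ('b'): no match needed
  Position 3 ('d'): no match needed
  Position 4 ('c'): matches sub[1] = 'c'
  Position 5 ('e'): matches sub[2] = 'e'
Only matched 3/4 characters => not a subsequence

0


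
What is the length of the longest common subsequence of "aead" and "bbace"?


LCS of "aead" and "bbace"
DP table:
           b    b    a    c    e
      0    0    0    0    0    0
  a   0    0    0    1    1    1
  e   0    0    0    1    1    2
  a   0    0    0    1    1    2
  d   0    0    0    1    1    2
LCS length = dp[4][5] = 2

2


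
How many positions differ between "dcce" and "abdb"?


Comparing "dcce" and "abdb" position by position:
  Position 0: 'd' vs 'a' => DIFFER
  Position 1: 'c' vs 'b' => DIFFER
  Position 2: 'c' vs 'd' => DIFFER
  Position 3: 'e' vs 'b' => DIFFER
Positions that differ: 4

4


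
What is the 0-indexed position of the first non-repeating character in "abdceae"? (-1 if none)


Input: abdceae
Character frequencies:
  'a': 2
  'b': 1
  'c': 1
  'd': 1
  'e': 2
Scanning left to right for freq == 1:
  Position 0 ('a'): freq=2, skip
  Position 1 ('b'): unique! => answer = 1

1


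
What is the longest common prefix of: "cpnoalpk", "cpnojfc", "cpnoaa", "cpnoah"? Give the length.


Words: cpnoalpk, cpnojfc, cpnoaa, cpnoah
  Position 0: all 'c' => match
  Position 1: all 'p' => match
  Position 2: all 'n' => match
  Position 3: all 'o' => match
  Position 4: ('a', 'j', 'a', 'a') => mismatch, stop
LCP = "cpno" (length 4)

4


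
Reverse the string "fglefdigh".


Input: fglefdigh
Reading characters right to left:
  Position 8: 'h'
  Position 7: 'g'
  Position 6: 'i'
  Position 5: 'd'
  Position 4: 'f'
  Position 3: 'e'
  Position 2: 'l'
  Position 1: 'g'
  Position 0: 'f'
Reversed: hgidfelgf

hgidfelgf


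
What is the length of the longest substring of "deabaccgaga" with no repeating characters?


Input: "deabaccgaga"
Sliding window (track last position of each char):
  Position 0 ('d'): window [0,0] length 1 -- new best
  Position 1 ('e'): window [0,1] length 2 -- new best
  Position 2 ('a'): window [0,2] length 3 -- new best
  Position 3 ('b'): window [0,3] length 4 -- new best
  Position 4 ('a'): repeat (last at 2), move window start to 3
  Position 4 ('a'): window [3,4] length 2
  Position 5 ('c'): window [3,5] length 3
  Position 6 ('c'): repeat (last at 5), move window start to 6
  Position 6 ('c'): window [6,6] length 1
  Position 7 ('g'): window [6,7] length 2
  Position 8 ('a'): window [6,8] length 3
  Position 9 ('g'): repeat (last at 7), move window start to 8
  Position 9 ('g'): window [8,9] length 2
  Position 10 ('a'): repeat (last at 8), move window start to 9
  Position 10 ('a'): window [9,10] length 2
Longest substring with no repeats: "deab" with length 4

4


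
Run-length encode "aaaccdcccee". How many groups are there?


Input: aaaccdcccee
Scanning for consecutive runs:
  Group 1: 'a' x 3 (positions 0-2)
  Group 2: 'c' x 2 (positions 3-4)
  Group 3: 'd' x 1 (positions 5-5)
  Group 4: 'c' x 3 (positions 6-8)
  Group 5: 'e' x 2 (positions 9-10)
Total groups: 5

5


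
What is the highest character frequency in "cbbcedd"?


Input: cbbcedd
Character counts:
  'b': 2
  'c': 2
  'd': 2
  'e': 1
Maximum frequency: 2

2


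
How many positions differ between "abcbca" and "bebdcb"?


Comparing "abcbca" and "bebdcb" position by position:
  Position 0: 'a' vs 'b' => DIFFER
  Position 1: 'b' vs 'e' => DIFFER
  Position 2: 'c' vs 'b' => DIFFER
  Position 3: 'b' vs 'd' => DIFFER
  Position 4: 'c' vs 'c' => same
  Position 5: 'a' vs 'b' => DIFFER
Positions that differ: 5

5


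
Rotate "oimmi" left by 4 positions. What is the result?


Input: "oimmi", rotate left by 4
First 4 characters: "oimm"
Remaining characters: "i"
Concatenate remaining + first: "i" + "oimm" = "ioimm"

ioimm


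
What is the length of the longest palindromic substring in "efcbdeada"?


Input: "efcbdeada"
Checking substrings for palindromes:
  [6:9] "ada" (len 3) => palindrome
Longest palindromic substring: "ada" with length 3

3


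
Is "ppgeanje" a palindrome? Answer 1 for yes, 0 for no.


Input: ppgeanje
Reversed: ejnaegpp
  Compare pos 0 ('p') with pos 7 ('e'): MISMATCH
  Compare pos 1 ('p') with pos 6 ('j'): MISMATCH
  Compare pos 2 ('g') with pos 5 ('n'): MISMATCH
  Compare pos 3 ('e') with pos 4 ('a'): MISMATCH
Result: not a palindrome

0


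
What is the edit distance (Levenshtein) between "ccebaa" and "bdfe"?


Computing edit distance: "ccebaa" -> "bdfe"
DP table:
           b    d    f    e
      0    1    2    3    4
  c   1    1    2    3    4
  c   2    2    2    3    4
  e   3    3    3    3    3
  b   4    3    4    4    4
  a   5    4    4    5    5
  a   6    5    5    5    6
Edit distance = dp[6][4] = 6

6


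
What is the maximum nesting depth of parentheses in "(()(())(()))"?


Input: "(()(())(()))"
Tracking depth:
  Position 0 '(': depth becomes 1
  Position 1 '(': depth becomes 2
  Position 2 ')': depth becomes 1
  Position 3 '(': depth becomes 2
  Position 4 '(': depth becomes 3
  Position 5 ')': depth becomes 2
  Position 6 ')': depth becomes 1
  Position 7 '(': depth becomes 2
  Position 8 '(': depth becomes 3
  Position 9 ')': depth becomes 2
  Position 10 ')': depth becomes 1
  Position 11 ')': depth becomes 0
Maximum depth reached: 3

3


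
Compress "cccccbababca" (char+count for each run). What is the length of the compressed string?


Input: cccccbababca
Runs:
  'c' x 5 => "c5"
  'b' x 1 => "b1"
  'a' x 1 => "a1"
  'b' x 1 => "b1"
  'a' x 1 => "a1"
  'b' x 1 => "b1"
  'c' x 1 => "c1"
  'a' x 1 => "a1"
Compressed: "c5b1a1b1a1b1c1a1"
Compressed length: 16

16


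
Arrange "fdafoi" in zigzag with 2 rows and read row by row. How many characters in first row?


Zigzag "fdafoi" into 2 rows:
Placing characters:
  'f' => row 0
  'd' => row 1
  'a' => row 0
  'f' => row 1
  'o' => row 0
  'i' => row 1
Rows:
  Row 0: "fao"
  Row 1: "dfi"
First row length: 3

3


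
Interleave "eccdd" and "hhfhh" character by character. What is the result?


Interleaving "eccdd" and "hhfhh":
  Position 0: 'e' from first, 'h' from second => "eh"
  Position 1: 'c' from first, 'h' from second => "ch"
  Position 2: 'c' from first, 'f' from second => "cf"
  Position 3: 'd' from first, 'h' from second => "dh"
  Position 4: 'd' from first, 'h' from second => "dh"
Result: ehchcfdhdh

ehchcfdhdh


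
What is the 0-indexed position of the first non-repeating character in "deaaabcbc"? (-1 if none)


Input: deaaabcbc
Character frequencies:
  'a': 3
  'b': 2
  'c': 2
  'd': 1
  'e': 1
Scanning left to right for freq == 1:
  Position 0 ('d'): unique! => answer = 0

0


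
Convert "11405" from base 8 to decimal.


Input: "11405" in base 8
Positional expansion:
  Digit '1' (value 1) x 8^4 = 4096
  Digit '1' (value 1) x 8^3 = 512
  Digit '4' (value 4) x 8^2 = 256
  Digit '0' (value 0) x 8^1 = 0
  Digit '5' (value 5) x 8^0 = 5
Sum = 4869

4869


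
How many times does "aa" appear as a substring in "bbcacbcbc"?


Searching for "aa" in "bbcacbcbc"
Scanning each position:
  Position 0: "bb" => no
  Position 1: "bc" => no
  Position 2: "ca" => no
  Position 3: "ac" => no
  Position 4: "cb" => no
  Position 5: "bc" => no
  Position 6: "cb" => no
  Position 7: "bc" => no
Total occurrences: 0

0
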